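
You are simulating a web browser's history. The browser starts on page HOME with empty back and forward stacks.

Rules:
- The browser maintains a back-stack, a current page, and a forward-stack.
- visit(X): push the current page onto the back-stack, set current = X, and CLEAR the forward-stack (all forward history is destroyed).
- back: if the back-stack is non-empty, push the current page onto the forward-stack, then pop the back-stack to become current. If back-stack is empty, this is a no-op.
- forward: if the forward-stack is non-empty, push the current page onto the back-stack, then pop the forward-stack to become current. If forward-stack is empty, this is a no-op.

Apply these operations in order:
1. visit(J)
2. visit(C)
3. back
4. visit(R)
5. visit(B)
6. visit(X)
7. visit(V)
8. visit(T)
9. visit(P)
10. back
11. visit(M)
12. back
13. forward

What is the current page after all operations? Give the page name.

After 1 (visit(J)): cur=J back=1 fwd=0
After 2 (visit(C)): cur=C back=2 fwd=0
After 3 (back): cur=J back=1 fwd=1
After 4 (visit(R)): cur=R back=2 fwd=0
After 5 (visit(B)): cur=B back=3 fwd=0
After 6 (visit(X)): cur=X back=4 fwd=0
After 7 (visit(V)): cur=V back=5 fwd=0
After 8 (visit(T)): cur=T back=6 fwd=0
After 9 (visit(P)): cur=P back=7 fwd=0
After 10 (back): cur=T back=6 fwd=1
After 11 (visit(M)): cur=M back=7 fwd=0
After 12 (back): cur=T back=6 fwd=1
After 13 (forward): cur=M back=7 fwd=0

Answer: M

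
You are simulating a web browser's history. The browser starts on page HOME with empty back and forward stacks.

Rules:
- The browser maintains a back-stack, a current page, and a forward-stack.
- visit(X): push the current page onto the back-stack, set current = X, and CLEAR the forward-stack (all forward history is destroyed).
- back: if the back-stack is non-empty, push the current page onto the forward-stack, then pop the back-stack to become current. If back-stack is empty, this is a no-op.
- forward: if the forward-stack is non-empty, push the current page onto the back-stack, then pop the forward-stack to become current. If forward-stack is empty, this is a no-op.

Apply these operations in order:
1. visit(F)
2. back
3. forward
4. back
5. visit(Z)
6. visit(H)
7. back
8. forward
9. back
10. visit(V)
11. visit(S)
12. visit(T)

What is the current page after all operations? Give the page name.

After 1 (visit(F)): cur=F back=1 fwd=0
After 2 (back): cur=HOME back=0 fwd=1
After 3 (forward): cur=F back=1 fwd=0
After 4 (back): cur=HOME back=0 fwd=1
After 5 (visit(Z)): cur=Z back=1 fwd=0
After 6 (visit(H)): cur=H back=2 fwd=0
After 7 (back): cur=Z back=1 fwd=1
After 8 (forward): cur=H back=2 fwd=0
After 9 (back): cur=Z back=1 fwd=1
After 10 (visit(V)): cur=V back=2 fwd=0
After 11 (visit(S)): cur=S back=3 fwd=0
After 12 (visit(T)): cur=T back=4 fwd=0

Answer: T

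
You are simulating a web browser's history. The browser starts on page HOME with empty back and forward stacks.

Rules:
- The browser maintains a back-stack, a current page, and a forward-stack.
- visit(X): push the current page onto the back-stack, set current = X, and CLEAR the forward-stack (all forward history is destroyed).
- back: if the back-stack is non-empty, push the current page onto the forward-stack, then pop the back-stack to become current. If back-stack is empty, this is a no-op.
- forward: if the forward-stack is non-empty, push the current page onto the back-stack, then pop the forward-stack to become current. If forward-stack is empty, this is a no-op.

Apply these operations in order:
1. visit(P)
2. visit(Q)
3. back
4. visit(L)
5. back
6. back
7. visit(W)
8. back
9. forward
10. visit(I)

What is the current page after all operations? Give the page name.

Answer: I

Derivation:
After 1 (visit(P)): cur=P back=1 fwd=0
After 2 (visit(Q)): cur=Q back=2 fwd=0
After 3 (back): cur=P back=1 fwd=1
After 4 (visit(L)): cur=L back=2 fwd=0
After 5 (back): cur=P back=1 fwd=1
After 6 (back): cur=HOME back=0 fwd=2
After 7 (visit(W)): cur=W back=1 fwd=0
After 8 (back): cur=HOME back=0 fwd=1
After 9 (forward): cur=W back=1 fwd=0
After 10 (visit(I)): cur=I back=2 fwd=0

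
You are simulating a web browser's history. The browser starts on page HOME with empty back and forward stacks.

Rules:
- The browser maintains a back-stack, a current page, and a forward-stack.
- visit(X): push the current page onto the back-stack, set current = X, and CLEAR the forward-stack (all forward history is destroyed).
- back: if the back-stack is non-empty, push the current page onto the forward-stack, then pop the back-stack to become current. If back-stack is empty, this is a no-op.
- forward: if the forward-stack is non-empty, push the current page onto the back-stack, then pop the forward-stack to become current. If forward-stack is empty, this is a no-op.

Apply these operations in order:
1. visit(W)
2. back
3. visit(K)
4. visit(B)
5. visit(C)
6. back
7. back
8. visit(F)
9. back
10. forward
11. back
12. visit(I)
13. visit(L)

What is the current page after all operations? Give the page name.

Answer: L

Derivation:
After 1 (visit(W)): cur=W back=1 fwd=0
After 2 (back): cur=HOME back=0 fwd=1
After 3 (visit(K)): cur=K back=1 fwd=0
After 4 (visit(B)): cur=B back=2 fwd=0
After 5 (visit(C)): cur=C back=3 fwd=0
After 6 (back): cur=B back=2 fwd=1
After 7 (back): cur=K back=1 fwd=2
After 8 (visit(F)): cur=F back=2 fwd=0
After 9 (back): cur=K back=1 fwd=1
After 10 (forward): cur=F back=2 fwd=0
After 11 (back): cur=K back=1 fwd=1
After 12 (visit(I)): cur=I back=2 fwd=0
After 13 (visit(L)): cur=L back=3 fwd=0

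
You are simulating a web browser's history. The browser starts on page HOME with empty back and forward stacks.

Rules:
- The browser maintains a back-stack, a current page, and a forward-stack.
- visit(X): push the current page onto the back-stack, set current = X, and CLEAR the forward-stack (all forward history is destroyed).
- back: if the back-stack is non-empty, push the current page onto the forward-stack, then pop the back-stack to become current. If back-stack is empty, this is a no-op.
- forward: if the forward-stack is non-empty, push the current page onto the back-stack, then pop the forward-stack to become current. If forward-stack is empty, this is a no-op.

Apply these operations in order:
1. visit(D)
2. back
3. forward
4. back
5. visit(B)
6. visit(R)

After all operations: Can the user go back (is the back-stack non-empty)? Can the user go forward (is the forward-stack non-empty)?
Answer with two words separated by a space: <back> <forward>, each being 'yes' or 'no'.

After 1 (visit(D)): cur=D back=1 fwd=0
After 2 (back): cur=HOME back=0 fwd=1
After 3 (forward): cur=D back=1 fwd=0
After 4 (back): cur=HOME back=0 fwd=1
After 5 (visit(B)): cur=B back=1 fwd=0
After 6 (visit(R)): cur=R back=2 fwd=0

Answer: yes no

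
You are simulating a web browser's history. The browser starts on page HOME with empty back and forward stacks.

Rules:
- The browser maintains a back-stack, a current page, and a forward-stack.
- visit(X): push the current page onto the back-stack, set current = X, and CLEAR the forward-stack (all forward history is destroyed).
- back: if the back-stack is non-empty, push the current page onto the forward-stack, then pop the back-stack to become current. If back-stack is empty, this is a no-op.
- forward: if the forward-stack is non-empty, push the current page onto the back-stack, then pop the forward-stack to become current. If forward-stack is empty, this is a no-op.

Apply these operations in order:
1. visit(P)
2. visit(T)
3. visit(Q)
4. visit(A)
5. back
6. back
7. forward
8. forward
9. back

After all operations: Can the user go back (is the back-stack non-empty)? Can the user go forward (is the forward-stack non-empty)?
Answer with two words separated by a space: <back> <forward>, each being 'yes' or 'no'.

After 1 (visit(P)): cur=P back=1 fwd=0
After 2 (visit(T)): cur=T back=2 fwd=0
After 3 (visit(Q)): cur=Q back=3 fwd=0
After 4 (visit(A)): cur=A back=4 fwd=0
After 5 (back): cur=Q back=3 fwd=1
After 6 (back): cur=T back=2 fwd=2
After 7 (forward): cur=Q back=3 fwd=1
After 8 (forward): cur=A back=4 fwd=0
After 9 (back): cur=Q back=3 fwd=1

Answer: yes yes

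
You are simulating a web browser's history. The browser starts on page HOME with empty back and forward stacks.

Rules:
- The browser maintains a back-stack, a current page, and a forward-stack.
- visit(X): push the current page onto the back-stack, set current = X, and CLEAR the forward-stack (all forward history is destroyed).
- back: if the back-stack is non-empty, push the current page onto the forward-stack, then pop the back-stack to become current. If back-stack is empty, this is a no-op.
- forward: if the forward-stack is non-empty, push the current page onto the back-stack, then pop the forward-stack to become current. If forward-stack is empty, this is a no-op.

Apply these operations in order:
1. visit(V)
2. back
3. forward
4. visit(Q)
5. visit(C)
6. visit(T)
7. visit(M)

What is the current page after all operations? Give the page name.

Answer: M

Derivation:
After 1 (visit(V)): cur=V back=1 fwd=0
After 2 (back): cur=HOME back=0 fwd=1
After 3 (forward): cur=V back=1 fwd=0
After 4 (visit(Q)): cur=Q back=2 fwd=0
After 5 (visit(C)): cur=C back=3 fwd=0
After 6 (visit(T)): cur=T back=4 fwd=0
After 7 (visit(M)): cur=M back=5 fwd=0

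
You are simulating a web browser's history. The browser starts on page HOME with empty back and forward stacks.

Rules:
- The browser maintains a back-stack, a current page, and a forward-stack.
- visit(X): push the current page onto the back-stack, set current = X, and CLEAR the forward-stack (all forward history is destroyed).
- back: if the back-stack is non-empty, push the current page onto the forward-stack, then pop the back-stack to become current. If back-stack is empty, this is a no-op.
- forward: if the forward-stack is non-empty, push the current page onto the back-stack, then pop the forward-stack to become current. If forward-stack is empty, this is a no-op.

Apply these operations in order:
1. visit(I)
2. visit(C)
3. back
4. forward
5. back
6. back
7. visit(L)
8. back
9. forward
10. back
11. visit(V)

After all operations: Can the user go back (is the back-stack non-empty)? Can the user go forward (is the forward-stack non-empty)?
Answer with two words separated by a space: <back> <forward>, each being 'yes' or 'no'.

Answer: yes no

Derivation:
After 1 (visit(I)): cur=I back=1 fwd=0
After 2 (visit(C)): cur=C back=2 fwd=0
After 3 (back): cur=I back=1 fwd=1
After 4 (forward): cur=C back=2 fwd=0
After 5 (back): cur=I back=1 fwd=1
After 6 (back): cur=HOME back=0 fwd=2
After 7 (visit(L)): cur=L back=1 fwd=0
After 8 (back): cur=HOME back=0 fwd=1
After 9 (forward): cur=L back=1 fwd=0
After 10 (back): cur=HOME back=0 fwd=1
After 11 (visit(V)): cur=V back=1 fwd=0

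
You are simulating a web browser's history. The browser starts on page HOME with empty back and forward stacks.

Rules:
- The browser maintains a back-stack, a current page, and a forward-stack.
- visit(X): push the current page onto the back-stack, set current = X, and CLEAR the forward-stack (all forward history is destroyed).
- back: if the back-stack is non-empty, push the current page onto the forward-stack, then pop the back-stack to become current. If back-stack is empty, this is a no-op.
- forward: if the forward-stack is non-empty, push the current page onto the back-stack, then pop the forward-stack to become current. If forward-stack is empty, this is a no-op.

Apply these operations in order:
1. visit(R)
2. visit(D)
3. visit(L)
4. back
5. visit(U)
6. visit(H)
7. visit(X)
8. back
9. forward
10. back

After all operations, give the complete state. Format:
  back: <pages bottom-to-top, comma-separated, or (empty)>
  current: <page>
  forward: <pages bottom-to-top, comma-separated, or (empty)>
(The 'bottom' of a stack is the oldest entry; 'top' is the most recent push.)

After 1 (visit(R)): cur=R back=1 fwd=0
After 2 (visit(D)): cur=D back=2 fwd=0
After 3 (visit(L)): cur=L back=3 fwd=0
After 4 (back): cur=D back=2 fwd=1
After 5 (visit(U)): cur=U back=3 fwd=0
After 6 (visit(H)): cur=H back=4 fwd=0
After 7 (visit(X)): cur=X back=5 fwd=0
After 8 (back): cur=H back=4 fwd=1
After 9 (forward): cur=X back=5 fwd=0
After 10 (back): cur=H back=4 fwd=1

Answer: back: HOME,R,D,U
current: H
forward: X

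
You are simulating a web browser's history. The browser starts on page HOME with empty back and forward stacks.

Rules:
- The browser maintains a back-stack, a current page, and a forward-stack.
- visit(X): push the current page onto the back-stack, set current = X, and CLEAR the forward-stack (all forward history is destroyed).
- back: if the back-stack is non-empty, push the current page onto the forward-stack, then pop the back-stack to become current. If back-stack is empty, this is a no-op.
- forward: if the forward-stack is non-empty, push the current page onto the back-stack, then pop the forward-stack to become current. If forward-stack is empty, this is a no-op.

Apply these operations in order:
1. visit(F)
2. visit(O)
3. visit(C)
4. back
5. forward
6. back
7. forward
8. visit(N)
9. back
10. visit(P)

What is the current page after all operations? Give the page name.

Answer: P

Derivation:
After 1 (visit(F)): cur=F back=1 fwd=0
After 2 (visit(O)): cur=O back=2 fwd=0
After 3 (visit(C)): cur=C back=3 fwd=0
After 4 (back): cur=O back=2 fwd=1
After 5 (forward): cur=C back=3 fwd=0
After 6 (back): cur=O back=2 fwd=1
After 7 (forward): cur=C back=3 fwd=0
After 8 (visit(N)): cur=N back=4 fwd=0
After 9 (back): cur=C back=3 fwd=1
After 10 (visit(P)): cur=P back=4 fwd=0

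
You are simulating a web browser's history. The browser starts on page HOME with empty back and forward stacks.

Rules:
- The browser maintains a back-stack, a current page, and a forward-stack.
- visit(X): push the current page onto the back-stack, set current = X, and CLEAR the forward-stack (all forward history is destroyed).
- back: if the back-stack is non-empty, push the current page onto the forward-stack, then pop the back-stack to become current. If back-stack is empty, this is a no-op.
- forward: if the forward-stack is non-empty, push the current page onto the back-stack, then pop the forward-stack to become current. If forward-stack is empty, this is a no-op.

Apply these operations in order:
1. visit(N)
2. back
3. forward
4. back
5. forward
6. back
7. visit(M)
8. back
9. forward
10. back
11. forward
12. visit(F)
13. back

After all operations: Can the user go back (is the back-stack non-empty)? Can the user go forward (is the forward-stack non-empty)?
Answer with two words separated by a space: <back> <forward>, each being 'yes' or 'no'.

After 1 (visit(N)): cur=N back=1 fwd=0
After 2 (back): cur=HOME back=0 fwd=1
After 3 (forward): cur=N back=1 fwd=0
After 4 (back): cur=HOME back=0 fwd=1
After 5 (forward): cur=N back=1 fwd=0
After 6 (back): cur=HOME back=0 fwd=1
After 7 (visit(M)): cur=M back=1 fwd=0
After 8 (back): cur=HOME back=0 fwd=1
After 9 (forward): cur=M back=1 fwd=0
After 10 (back): cur=HOME back=0 fwd=1
After 11 (forward): cur=M back=1 fwd=0
After 12 (visit(F)): cur=F back=2 fwd=0
After 13 (back): cur=M back=1 fwd=1

Answer: yes yes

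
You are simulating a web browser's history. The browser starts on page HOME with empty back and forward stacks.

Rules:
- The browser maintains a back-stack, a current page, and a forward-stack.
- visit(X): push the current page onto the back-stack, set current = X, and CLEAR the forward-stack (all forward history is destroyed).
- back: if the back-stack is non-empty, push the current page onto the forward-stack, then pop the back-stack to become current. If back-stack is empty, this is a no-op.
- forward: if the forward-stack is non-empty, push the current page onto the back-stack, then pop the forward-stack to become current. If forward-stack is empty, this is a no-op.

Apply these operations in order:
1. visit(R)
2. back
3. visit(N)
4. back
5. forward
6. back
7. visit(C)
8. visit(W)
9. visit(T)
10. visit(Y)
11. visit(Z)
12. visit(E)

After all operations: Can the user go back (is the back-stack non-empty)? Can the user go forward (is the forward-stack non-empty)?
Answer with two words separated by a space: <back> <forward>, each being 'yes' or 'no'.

Answer: yes no

Derivation:
After 1 (visit(R)): cur=R back=1 fwd=0
After 2 (back): cur=HOME back=0 fwd=1
After 3 (visit(N)): cur=N back=1 fwd=0
After 4 (back): cur=HOME back=0 fwd=1
After 5 (forward): cur=N back=1 fwd=0
After 6 (back): cur=HOME back=0 fwd=1
After 7 (visit(C)): cur=C back=1 fwd=0
After 8 (visit(W)): cur=W back=2 fwd=0
After 9 (visit(T)): cur=T back=3 fwd=0
After 10 (visit(Y)): cur=Y back=4 fwd=0
After 11 (visit(Z)): cur=Z back=5 fwd=0
After 12 (visit(E)): cur=E back=6 fwd=0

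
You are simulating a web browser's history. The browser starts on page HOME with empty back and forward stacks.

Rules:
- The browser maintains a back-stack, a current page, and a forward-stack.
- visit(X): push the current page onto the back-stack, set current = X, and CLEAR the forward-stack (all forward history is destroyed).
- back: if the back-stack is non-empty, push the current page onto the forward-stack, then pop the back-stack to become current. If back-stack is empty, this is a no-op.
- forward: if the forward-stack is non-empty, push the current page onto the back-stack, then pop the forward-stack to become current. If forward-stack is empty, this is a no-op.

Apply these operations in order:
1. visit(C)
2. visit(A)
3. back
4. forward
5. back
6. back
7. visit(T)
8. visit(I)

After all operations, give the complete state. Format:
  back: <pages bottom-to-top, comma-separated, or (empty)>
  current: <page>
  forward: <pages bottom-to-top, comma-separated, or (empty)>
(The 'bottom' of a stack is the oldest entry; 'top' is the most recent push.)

After 1 (visit(C)): cur=C back=1 fwd=0
After 2 (visit(A)): cur=A back=2 fwd=0
After 3 (back): cur=C back=1 fwd=1
After 4 (forward): cur=A back=2 fwd=0
After 5 (back): cur=C back=1 fwd=1
After 6 (back): cur=HOME back=0 fwd=2
After 7 (visit(T)): cur=T back=1 fwd=0
After 8 (visit(I)): cur=I back=2 fwd=0

Answer: back: HOME,T
current: I
forward: (empty)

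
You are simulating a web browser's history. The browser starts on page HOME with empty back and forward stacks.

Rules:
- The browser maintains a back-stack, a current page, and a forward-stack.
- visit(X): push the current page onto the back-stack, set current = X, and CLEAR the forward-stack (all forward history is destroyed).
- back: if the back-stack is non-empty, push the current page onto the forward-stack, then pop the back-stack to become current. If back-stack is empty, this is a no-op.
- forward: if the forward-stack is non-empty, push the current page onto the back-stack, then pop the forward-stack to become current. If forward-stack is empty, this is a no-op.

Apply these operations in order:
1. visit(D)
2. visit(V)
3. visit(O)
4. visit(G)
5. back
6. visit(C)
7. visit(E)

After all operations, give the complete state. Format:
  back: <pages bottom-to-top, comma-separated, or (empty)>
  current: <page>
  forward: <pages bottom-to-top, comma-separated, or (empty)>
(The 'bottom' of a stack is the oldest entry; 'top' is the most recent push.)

Answer: back: HOME,D,V,O,C
current: E
forward: (empty)

Derivation:
After 1 (visit(D)): cur=D back=1 fwd=0
After 2 (visit(V)): cur=V back=2 fwd=0
After 3 (visit(O)): cur=O back=3 fwd=0
After 4 (visit(G)): cur=G back=4 fwd=0
After 5 (back): cur=O back=3 fwd=1
After 6 (visit(C)): cur=C back=4 fwd=0
After 7 (visit(E)): cur=E back=5 fwd=0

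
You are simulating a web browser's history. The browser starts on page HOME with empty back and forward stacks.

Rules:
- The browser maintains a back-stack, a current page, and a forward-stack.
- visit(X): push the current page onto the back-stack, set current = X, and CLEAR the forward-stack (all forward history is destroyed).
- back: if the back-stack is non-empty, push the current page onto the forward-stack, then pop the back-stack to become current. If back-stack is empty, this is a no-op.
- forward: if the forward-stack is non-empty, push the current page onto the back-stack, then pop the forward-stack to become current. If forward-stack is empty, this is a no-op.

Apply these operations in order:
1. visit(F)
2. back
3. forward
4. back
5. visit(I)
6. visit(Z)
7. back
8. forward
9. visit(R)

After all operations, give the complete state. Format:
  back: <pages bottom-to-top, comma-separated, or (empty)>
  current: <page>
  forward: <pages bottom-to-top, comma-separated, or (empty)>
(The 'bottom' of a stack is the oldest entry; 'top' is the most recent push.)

After 1 (visit(F)): cur=F back=1 fwd=0
After 2 (back): cur=HOME back=0 fwd=1
After 3 (forward): cur=F back=1 fwd=0
After 4 (back): cur=HOME back=0 fwd=1
After 5 (visit(I)): cur=I back=1 fwd=0
After 6 (visit(Z)): cur=Z back=2 fwd=0
After 7 (back): cur=I back=1 fwd=1
After 8 (forward): cur=Z back=2 fwd=0
After 9 (visit(R)): cur=R back=3 fwd=0

Answer: back: HOME,I,Z
current: R
forward: (empty)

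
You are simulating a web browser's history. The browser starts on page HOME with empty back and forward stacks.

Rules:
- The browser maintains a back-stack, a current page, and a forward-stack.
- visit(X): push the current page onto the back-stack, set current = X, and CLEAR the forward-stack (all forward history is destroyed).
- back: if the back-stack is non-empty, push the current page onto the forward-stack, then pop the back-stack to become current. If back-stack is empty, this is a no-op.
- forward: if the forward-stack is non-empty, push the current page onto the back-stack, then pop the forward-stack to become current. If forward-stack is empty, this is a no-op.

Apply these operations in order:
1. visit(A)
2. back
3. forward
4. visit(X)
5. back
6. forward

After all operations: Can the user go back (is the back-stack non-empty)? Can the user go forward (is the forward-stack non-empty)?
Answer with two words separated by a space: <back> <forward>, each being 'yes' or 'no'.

After 1 (visit(A)): cur=A back=1 fwd=0
After 2 (back): cur=HOME back=0 fwd=1
After 3 (forward): cur=A back=1 fwd=0
After 4 (visit(X)): cur=X back=2 fwd=0
After 5 (back): cur=A back=1 fwd=1
After 6 (forward): cur=X back=2 fwd=0

Answer: yes no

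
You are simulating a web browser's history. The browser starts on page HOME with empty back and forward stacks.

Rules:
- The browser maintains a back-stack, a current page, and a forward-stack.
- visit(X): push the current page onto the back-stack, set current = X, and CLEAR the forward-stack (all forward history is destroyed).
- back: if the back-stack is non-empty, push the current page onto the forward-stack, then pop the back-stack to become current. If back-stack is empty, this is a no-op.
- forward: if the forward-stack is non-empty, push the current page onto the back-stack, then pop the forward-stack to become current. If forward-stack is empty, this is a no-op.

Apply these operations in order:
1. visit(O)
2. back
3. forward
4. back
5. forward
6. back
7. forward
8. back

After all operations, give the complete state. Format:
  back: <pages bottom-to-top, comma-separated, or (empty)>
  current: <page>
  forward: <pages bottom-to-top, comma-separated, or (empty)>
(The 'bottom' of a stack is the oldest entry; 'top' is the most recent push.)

After 1 (visit(O)): cur=O back=1 fwd=0
After 2 (back): cur=HOME back=0 fwd=1
After 3 (forward): cur=O back=1 fwd=0
After 4 (back): cur=HOME back=0 fwd=1
After 5 (forward): cur=O back=1 fwd=0
After 6 (back): cur=HOME back=0 fwd=1
After 7 (forward): cur=O back=1 fwd=0
After 8 (back): cur=HOME back=0 fwd=1

Answer: back: (empty)
current: HOME
forward: O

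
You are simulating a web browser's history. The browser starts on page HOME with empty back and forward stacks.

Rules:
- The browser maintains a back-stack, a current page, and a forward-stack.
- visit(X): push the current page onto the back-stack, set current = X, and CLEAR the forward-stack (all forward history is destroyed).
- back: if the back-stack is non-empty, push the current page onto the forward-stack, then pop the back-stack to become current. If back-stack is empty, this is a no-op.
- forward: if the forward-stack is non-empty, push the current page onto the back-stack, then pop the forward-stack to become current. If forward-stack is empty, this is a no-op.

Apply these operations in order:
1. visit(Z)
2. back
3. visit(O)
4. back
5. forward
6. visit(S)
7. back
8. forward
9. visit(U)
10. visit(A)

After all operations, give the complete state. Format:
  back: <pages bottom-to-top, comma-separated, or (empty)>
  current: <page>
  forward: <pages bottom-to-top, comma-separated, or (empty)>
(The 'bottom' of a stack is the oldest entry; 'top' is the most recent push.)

Answer: back: HOME,O,S,U
current: A
forward: (empty)

Derivation:
After 1 (visit(Z)): cur=Z back=1 fwd=0
After 2 (back): cur=HOME back=0 fwd=1
After 3 (visit(O)): cur=O back=1 fwd=0
After 4 (back): cur=HOME back=0 fwd=1
After 5 (forward): cur=O back=1 fwd=0
After 6 (visit(S)): cur=S back=2 fwd=0
After 7 (back): cur=O back=1 fwd=1
After 8 (forward): cur=S back=2 fwd=0
After 9 (visit(U)): cur=U back=3 fwd=0
After 10 (visit(A)): cur=A back=4 fwd=0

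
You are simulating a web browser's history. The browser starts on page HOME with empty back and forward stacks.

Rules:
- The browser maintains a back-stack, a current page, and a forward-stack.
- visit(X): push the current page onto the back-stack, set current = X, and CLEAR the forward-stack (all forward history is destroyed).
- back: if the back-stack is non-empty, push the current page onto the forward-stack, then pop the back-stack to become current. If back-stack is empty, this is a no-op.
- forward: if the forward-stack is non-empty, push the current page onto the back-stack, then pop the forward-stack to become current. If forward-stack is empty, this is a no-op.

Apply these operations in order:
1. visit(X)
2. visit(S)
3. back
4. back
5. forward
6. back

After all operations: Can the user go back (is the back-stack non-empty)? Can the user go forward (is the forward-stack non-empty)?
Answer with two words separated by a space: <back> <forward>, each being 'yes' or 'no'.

After 1 (visit(X)): cur=X back=1 fwd=0
After 2 (visit(S)): cur=S back=2 fwd=0
After 3 (back): cur=X back=1 fwd=1
After 4 (back): cur=HOME back=0 fwd=2
After 5 (forward): cur=X back=1 fwd=1
After 6 (back): cur=HOME back=0 fwd=2

Answer: no yes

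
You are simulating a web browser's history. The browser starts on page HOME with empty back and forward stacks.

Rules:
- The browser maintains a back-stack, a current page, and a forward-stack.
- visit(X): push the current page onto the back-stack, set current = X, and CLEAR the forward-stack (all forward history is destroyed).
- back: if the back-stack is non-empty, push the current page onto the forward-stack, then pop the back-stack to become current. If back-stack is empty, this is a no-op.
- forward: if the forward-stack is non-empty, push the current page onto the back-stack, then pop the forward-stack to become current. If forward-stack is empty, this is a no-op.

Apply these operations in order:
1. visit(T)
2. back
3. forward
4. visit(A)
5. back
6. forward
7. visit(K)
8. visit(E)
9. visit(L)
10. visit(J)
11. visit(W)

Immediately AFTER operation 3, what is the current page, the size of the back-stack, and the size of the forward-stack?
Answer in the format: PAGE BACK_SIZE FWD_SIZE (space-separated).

After 1 (visit(T)): cur=T back=1 fwd=0
After 2 (back): cur=HOME back=0 fwd=1
After 3 (forward): cur=T back=1 fwd=0

T 1 0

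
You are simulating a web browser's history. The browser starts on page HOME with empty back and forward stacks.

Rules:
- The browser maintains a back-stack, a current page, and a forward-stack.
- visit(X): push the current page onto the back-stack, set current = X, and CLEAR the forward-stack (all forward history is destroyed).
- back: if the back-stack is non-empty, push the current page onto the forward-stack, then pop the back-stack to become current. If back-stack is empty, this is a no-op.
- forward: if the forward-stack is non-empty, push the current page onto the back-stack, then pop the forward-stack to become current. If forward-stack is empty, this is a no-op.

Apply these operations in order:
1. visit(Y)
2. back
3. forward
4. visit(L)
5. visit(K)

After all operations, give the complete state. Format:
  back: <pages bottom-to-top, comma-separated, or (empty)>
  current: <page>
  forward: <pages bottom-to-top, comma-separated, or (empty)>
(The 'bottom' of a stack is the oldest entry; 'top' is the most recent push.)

Answer: back: HOME,Y,L
current: K
forward: (empty)

Derivation:
After 1 (visit(Y)): cur=Y back=1 fwd=0
After 2 (back): cur=HOME back=0 fwd=1
After 3 (forward): cur=Y back=1 fwd=0
After 4 (visit(L)): cur=L back=2 fwd=0
After 5 (visit(K)): cur=K back=3 fwd=0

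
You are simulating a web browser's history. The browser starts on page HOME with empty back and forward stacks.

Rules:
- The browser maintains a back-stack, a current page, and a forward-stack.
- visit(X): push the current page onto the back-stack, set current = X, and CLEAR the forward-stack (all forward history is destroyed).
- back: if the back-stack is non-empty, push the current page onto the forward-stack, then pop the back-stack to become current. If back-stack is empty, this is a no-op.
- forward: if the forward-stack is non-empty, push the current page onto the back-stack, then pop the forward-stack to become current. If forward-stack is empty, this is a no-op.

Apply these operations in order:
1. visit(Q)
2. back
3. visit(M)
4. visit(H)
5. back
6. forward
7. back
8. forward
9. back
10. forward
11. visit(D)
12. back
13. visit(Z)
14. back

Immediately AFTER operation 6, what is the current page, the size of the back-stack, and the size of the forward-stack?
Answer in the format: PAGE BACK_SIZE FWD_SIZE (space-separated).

After 1 (visit(Q)): cur=Q back=1 fwd=0
After 2 (back): cur=HOME back=0 fwd=1
After 3 (visit(M)): cur=M back=1 fwd=0
After 4 (visit(H)): cur=H back=2 fwd=0
After 5 (back): cur=M back=1 fwd=1
After 6 (forward): cur=H back=2 fwd=0

H 2 0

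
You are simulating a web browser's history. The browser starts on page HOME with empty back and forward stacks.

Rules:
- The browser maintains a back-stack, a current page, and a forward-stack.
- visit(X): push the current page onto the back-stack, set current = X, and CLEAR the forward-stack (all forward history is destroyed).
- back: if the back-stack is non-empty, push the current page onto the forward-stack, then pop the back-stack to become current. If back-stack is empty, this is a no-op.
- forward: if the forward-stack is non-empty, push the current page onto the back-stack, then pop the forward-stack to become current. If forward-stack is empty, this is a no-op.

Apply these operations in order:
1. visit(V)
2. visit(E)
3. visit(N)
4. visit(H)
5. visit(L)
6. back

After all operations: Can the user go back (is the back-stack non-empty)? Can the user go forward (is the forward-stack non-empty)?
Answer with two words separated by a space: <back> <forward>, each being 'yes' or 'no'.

Answer: yes yes

Derivation:
After 1 (visit(V)): cur=V back=1 fwd=0
After 2 (visit(E)): cur=E back=2 fwd=0
After 3 (visit(N)): cur=N back=3 fwd=0
After 4 (visit(H)): cur=H back=4 fwd=0
After 5 (visit(L)): cur=L back=5 fwd=0
After 6 (back): cur=H back=4 fwd=1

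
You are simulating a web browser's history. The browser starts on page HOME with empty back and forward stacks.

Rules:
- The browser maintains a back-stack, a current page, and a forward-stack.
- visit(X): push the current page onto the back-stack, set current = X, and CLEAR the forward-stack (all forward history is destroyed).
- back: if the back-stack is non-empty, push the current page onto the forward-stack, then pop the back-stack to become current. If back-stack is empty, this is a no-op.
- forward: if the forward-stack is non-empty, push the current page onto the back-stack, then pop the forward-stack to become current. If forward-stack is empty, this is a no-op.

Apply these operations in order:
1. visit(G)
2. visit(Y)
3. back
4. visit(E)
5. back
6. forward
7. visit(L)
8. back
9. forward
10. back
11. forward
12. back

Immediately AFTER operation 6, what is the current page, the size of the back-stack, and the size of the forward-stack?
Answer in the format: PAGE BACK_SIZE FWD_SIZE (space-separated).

After 1 (visit(G)): cur=G back=1 fwd=0
After 2 (visit(Y)): cur=Y back=2 fwd=0
After 3 (back): cur=G back=1 fwd=1
After 4 (visit(E)): cur=E back=2 fwd=0
After 5 (back): cur=G back=1 fwd=1
After 6 (forward): cur=E back=2 fwd=0

E 2 0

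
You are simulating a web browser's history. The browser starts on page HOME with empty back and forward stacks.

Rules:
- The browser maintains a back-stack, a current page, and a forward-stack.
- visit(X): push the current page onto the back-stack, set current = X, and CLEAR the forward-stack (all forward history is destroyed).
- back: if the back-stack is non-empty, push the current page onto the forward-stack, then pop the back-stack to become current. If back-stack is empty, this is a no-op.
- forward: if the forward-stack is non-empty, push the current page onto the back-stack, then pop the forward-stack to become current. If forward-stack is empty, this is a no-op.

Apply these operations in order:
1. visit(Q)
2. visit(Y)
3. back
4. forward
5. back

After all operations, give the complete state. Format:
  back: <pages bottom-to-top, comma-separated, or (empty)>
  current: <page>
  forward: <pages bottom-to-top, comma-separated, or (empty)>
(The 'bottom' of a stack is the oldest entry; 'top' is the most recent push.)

After 1 (visit(Q)): cur=Q back=1 fwd=0
After 2 (visit(Y)): cur=Y back=2 fwd=0
After 3 (back): cur=Q back=1 fwd=1
After 4 (forward): cur=Y back=2 fwd=0
After 5 (back): cur=Q back=1 fwd=1

Answer: back: HOME
current: Q
forward: Y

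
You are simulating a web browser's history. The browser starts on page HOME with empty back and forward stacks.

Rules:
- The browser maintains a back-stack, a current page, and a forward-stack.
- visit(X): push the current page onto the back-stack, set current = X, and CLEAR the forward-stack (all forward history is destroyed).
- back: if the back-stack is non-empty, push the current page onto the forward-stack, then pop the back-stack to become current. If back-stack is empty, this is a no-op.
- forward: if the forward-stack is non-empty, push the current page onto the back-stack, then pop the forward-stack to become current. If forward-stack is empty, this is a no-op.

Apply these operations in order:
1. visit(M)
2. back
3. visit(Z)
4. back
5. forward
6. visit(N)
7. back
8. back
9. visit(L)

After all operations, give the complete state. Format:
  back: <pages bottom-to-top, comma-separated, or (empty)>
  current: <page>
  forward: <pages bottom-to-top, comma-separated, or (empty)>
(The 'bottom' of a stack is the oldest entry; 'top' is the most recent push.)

After 1 (visit(M)): cur=M back=1 fwd=0
After 2 (back): cur=HOME back=0 fwd=1
After 3 (visit(Z)): cur=Z back=1 fwd=0
After 4 (back): cur=HOME back=0 fwd=1
After 5 (forward): cur=Z back=1 fwd=0
After 6 (visit(N)): cur=N back=2 fwd=0
After 7 (back): cur=Z back=1 fwd=1
After 8 (back): cur=HOME back=0 fwd=2
After 9 (visit(L)): cur=L back=1 fwd=0

Answer: back: HOME
current: L
forward: (empty)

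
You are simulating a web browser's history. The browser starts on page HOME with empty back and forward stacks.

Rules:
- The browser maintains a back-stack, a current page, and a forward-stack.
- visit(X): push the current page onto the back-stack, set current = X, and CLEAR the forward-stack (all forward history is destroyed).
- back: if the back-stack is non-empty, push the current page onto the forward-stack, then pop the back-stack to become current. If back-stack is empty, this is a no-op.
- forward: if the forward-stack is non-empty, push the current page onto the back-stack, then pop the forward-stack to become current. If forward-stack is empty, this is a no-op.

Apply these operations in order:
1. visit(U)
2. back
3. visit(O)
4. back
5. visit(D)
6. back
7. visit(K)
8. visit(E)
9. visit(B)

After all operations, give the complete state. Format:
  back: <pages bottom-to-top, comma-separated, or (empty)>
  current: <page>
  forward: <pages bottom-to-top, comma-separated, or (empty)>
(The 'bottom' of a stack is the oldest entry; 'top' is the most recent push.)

Answer: back: HOME,K,E
current: B
forward: (empty)

Derivation:
After 1 (visit(U)): cur=U back=1 fwd=0
After 2 (back): cur=HOME back=0 fwd=1
After 3 (visit(O)): cur=O back=1 fwd=0
After 4 (back): cur=HOME back=0 fwd=1
After 5 (visit(D)): cur=D back=1 fwd=0
After 6 (back): cur=HOME back=0 fwd=1
After 7 (visit(K)): cur=K back=1 fwd=0
After 8 (visit(E)): cur=E back=2 fwd=0
After 9 (visit(B)): cur=B back=3 fwd=0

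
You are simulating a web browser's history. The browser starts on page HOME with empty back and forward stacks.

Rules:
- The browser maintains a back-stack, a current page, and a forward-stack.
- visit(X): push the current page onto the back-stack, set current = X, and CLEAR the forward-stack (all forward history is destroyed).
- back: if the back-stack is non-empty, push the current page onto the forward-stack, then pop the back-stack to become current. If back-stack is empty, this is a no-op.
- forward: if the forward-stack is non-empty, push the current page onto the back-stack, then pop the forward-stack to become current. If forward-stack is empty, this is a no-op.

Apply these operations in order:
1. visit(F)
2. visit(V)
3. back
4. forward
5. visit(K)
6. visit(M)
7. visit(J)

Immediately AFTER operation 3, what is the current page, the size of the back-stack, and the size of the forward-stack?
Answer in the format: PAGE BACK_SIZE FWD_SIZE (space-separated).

After 1 (visit(F)): cur=F back=1 fwd=0
After 2 (visit(V)): cur=V back=2 fwd=0
After 3 (back): cur=F back=1 fwd=1

F 1 1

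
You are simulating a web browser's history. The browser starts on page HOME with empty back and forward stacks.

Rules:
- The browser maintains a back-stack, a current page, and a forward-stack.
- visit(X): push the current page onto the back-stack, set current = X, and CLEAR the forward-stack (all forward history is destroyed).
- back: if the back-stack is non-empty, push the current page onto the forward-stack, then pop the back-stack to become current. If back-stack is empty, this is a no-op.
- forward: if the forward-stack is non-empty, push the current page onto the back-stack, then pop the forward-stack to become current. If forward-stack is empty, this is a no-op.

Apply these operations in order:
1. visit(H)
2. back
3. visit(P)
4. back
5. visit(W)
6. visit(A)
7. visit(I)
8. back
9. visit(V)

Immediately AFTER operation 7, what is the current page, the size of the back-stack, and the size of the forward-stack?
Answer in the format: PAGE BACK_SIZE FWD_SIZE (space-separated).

After 1 (visit(H)): cur=H back=1 fwd=0
After 2 (back): cur=HOME back=0 fwd=1
After 3 (visit(P)): cur=P back=1 fwd=0
After 4 (back): cur=HOME back=0 fwd=1
After 5 (visit(W)): cur=W back=1 fwd=0
After 6 (visit(A)): cur=A back=2 fwd=0
After 7 (visit(I)): cur=I back=3 fwd=0

I 3 0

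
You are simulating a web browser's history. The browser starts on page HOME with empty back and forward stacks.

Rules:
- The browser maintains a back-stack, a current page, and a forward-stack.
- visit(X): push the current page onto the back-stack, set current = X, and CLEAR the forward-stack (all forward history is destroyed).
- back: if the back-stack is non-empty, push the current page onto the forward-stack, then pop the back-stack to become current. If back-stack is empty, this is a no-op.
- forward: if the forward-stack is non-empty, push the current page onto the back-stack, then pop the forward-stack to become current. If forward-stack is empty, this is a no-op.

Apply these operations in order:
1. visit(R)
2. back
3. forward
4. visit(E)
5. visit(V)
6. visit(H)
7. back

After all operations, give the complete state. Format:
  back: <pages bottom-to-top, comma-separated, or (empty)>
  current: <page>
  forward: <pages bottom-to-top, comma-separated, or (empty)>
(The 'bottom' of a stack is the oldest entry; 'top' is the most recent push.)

After 1 (visit(R)): cur=R back=1 fwd=0
After 2 (back): cur=HOME back=0 fwd=1
After 3 (forward): cur=R back=1 fwd=0
After 4 (visit(E)): cur=E back=2 fwd=0
After 5 (visit(V)): cur=V back=3 fwd=0
After 6 (visit(H)): cur=H back=4 fwd=0
After 7 (back): cur=V back=3 fwd=1

Answer: back: HOME,R,E
current: V
forward: H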